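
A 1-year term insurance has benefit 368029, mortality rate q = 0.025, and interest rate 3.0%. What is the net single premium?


NSP = benefit * q * v
v = 1/(1+i) = 0.970874
NSP = 368029 * 0.025 * 0.970874
= 8932.7427


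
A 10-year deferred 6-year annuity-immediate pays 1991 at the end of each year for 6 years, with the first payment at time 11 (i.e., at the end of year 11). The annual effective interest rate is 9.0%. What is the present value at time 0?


PV at time 10 of the 6-year annuity-immediate:
a_n = 1991 * (1-(1+0.09)^(-6))/0.09 = 8931.4639
Discount back 10 years to time 0:
PV = 8931.4639 * (1+0.09)^(-10)
= 8931.4639 * 0.422411
= 3772.7469


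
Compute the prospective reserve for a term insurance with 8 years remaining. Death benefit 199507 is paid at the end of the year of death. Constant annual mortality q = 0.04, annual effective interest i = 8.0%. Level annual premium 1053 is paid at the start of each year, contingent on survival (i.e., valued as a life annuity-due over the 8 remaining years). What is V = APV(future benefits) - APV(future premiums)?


v = 1/(1+i) = 0.925926
APV(future benefits) per unit = sum_{k=0}^{7} k_p_x * q * v^(k+1) = 0.203419
APV(future benefits) = 199507 * 0.203419 = 40583.4251
Life annuity-due factor ä_{x:8} = sum_{k=0}^{7} k_p_x * v^k = 5.492301
APV(future premiums) = 1053 * 5.492301 = 5783.3929
V = 40583.4251 - 5783.3929
= 34800.0323


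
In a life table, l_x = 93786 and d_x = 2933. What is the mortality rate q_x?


q_x = d_x / l_x
= 2933 / 93786
= 0.0313


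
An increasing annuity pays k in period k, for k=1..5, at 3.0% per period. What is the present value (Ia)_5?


(Ia)_n = sum_{k=1}^{n} k * v^k, v = 1/(1+i)
v = 0.970874
Sum computed term by term:
(Ia)_5 = 13.4685


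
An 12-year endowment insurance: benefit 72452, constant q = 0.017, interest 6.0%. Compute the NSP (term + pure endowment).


Term component = 9524.7619
Pure endowment = 12_p_x * v^12 * benefit = 0.814033 * 0.496969 * 72452 = 29310.4313
NSP = 38835.1932


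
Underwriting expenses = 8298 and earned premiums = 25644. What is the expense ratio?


Expense ratio = expenses / premiums
= 8298 / 25644
= 0.3236


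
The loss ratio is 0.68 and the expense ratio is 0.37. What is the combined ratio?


Combined ratio = loss ratio + expense ratio
= 0.68 + 0.37
= 1.05


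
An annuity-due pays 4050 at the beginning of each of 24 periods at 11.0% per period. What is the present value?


PV_due = PMT * (1-(1+i)^(-n))/i * (1+i)
PV_immediate = 33809.9531
PV_due = 33809.9531 * 1.11
= 37529.048


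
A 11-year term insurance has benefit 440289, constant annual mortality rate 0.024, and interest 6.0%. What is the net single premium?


NSP = benefit * sum_{k=0}^{n-1} k_p_x * q * v^(k+1)
With constant q=0.024, v=0.943396
Sum = 0.170498
NSP = 440289 * 0.170498
= 75068.2115


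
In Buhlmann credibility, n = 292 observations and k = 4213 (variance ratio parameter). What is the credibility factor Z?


Z = n / (n + k)
= 292 / (292 + 4213)
= 292 / 4505
= 0.0648


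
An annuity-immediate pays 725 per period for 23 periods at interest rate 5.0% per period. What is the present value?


PV = PMT * (1 - (1+i)^(-n)) / i
= 725 * (1 - (1+0.05)^(-23)) / 0.05
= 725 * (1 - 0.325571) / 0.05
= 725 * 13.488574
= 9779.2161


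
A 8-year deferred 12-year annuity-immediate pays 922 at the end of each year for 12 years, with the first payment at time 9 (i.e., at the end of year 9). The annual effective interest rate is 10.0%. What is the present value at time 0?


PV at time 8 of the 12-year annuity-immediate:
a_n = 922 * (1-(1+0.1)^(-12))/0.1 = 6282.2239
Discount back 8 years to time 0:
PV = 6282.2239 * (1+0.1)^(-8)
= 6282.2239 * 0.466507
= 2930.7038


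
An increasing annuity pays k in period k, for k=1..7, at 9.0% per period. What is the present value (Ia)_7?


(Ia)_n = sum_{k=1}^{n} k * v^k, v = 1/(1+i)
v = 0.917431
Sum computed term by term:
(Ia)_7 = 18.4075


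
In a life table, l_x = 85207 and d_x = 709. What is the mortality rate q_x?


q_x = d_x / l_x
= 709 / 85207
= 0.0083


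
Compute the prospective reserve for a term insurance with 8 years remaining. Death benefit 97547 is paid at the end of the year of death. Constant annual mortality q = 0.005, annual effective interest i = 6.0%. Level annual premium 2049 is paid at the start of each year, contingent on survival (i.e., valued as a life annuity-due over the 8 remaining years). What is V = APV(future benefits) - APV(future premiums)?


v = 1/(1+i) = 0.943396
APV(future benefits) per unit = sum_{k=0}^{7} k_p_x * q * v^(k+1) = 0.030558
APV(future benefits) = 97547 * 0.030558 = 2980.806
Life annuity-due factor ä_{x:8} = sum_{k=0}^{7} k_p_x * v^k = 6.478219
APV(future premiums) = 2049 * 6.478219 = 13273.8714
V = 2980.806 - 13273.8714
= -10293.0655


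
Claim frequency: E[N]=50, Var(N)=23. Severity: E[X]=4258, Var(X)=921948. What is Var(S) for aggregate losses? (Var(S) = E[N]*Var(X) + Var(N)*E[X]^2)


Var(S) = E[N]*Var(X) + Var(N)*E[X]^2
= 50*921948 + 23*4258^2
= 46097400 + 417002972
= 4.6310e+08


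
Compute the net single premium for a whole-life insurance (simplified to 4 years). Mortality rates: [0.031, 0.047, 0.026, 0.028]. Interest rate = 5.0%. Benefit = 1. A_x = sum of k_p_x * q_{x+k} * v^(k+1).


v = 0.952381
Year 0: k_p_x=1.0, q=0.031, term=0.029524
Year 1: k_p_x=0.969, q=0.047, term=0.041309
Year 2: k_p_x=0.923457, q=0.026, term=0.020741
Year 3: k_p_x=0.899447, q=0.028, term=0.020719
A_x = 0.1123


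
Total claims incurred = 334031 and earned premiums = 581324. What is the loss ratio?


Loss ratio = claims / premiums
= 334031 / 581324
= 0.5746


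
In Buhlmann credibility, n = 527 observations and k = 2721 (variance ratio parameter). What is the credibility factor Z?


Z = n / (n + k)
= 527 / (527 + 2721)
= 527 / 3248
= 0.1623


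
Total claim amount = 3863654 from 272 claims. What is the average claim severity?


severity = total / number
= 3863654 / 272
= 14204.6103


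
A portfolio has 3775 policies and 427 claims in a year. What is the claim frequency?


frequency = claims / policies
= 427 / 3775
= 0.1131


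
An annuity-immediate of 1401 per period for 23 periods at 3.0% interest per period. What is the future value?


FV = PMT * ((1+i)^n - 1) / i
= 1401 * ((1.03)^23 - 1) / 0.03
= 1401 * (1.973587 - 1) / 0.03
= 45466.4901


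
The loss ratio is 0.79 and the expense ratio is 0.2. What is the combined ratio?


Combined ratio = loss ratio + expense ratio
= 0.79 + 0.2
= 0.99


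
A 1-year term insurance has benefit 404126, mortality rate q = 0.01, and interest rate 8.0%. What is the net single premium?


NSP = benefit * q * v
v = 1/(1+i) = 0.925926
NSP = 404126 * 0.01 * 0.925926
= 3741.9074


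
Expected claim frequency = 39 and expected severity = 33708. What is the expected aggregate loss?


E[S] = E[N] * E[X]
= 39 * 33708
= 1.3146e+06


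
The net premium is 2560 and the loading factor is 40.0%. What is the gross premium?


Gross = net * (1 + loading)
= 2560 * (1 + 0.4)
= 2560 * 1.4
= 3584.0


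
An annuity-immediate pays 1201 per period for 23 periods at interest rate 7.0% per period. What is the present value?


PV = PMT * (1 - (1+i)^(-n)) / i
= 1201 * (1 - (1+0.07)^(-23)) / 0.07
= 1201 * (1 - 0.210947) / 0.07
= 1201 * 11.272187
= 13537.897


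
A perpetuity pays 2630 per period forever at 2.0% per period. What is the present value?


PV = PMT / i
= 2630 / 0.02
= 131500.0


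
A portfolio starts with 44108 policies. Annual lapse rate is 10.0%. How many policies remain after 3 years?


remaining = initial * (1 - lapse)^years
= 44108 * (1 - 0.1)^3
= 44108 * 0.729
= 32154.732


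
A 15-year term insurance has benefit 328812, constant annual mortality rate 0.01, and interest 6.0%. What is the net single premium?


NSP = benefit * sum_{k=0}^{n-1} k_p_x * q * v^(k+1)
With constant q=0.01, v=0.943396
Sum = 0.09159
NSP = 328812 * 0.09159
= 30115.783


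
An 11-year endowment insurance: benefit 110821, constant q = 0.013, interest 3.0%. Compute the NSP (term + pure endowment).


Term component = 12544.7524
Pure endowment = 11_p_x * v^11 * benefit = 0.865942 * 0.722421 * 110821 = 69326.8188
NSP = 81871.5713


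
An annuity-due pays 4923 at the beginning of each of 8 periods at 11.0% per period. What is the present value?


PV_due = PMT * (1-(1+i)^(-n))/i * (1+i)
PV_immediate = 25334.3624
PV_due = 25334.3624 * 1.11
= 28121.1422


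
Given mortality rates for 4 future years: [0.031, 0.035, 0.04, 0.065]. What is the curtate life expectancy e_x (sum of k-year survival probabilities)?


e_x = sum_{k=1}^{n} k_p_x
k_p_x values:
  1_p_x = 0.969
  2_p_x = 0.935085
  3_p_x = 0.897682
  4_p_x = 0.839332
e_x = 3.6411


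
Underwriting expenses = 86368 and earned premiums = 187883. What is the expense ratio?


Expense ratio = expenses / premiums
= 86368 / 187883
= 0.4597


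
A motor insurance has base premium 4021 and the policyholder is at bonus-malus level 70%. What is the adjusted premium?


adjusted = base * BM_level / 100
= 4021 * 70 / 100
= 4021 * 0.7
= 2814.7


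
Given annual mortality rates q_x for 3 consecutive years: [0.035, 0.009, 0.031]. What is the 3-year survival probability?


p_k = 1 - q_k for each year
Survival = product of (1 - q_k)
= 0.965 * 0.991 * 0.969
= 0.9267


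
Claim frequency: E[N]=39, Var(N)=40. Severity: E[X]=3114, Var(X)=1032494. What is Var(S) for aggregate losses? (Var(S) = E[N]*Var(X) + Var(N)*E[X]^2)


Var(S) = E[N]*Var(X) + Var(N)*E[X]^2
= 39*1032494 + 40*3114^2
= 40267266 + 387879840
= 4.2815e+08


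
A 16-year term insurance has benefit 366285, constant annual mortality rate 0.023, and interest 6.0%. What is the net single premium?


NSP = benefit * sum_{k=0}^{n-1} k_p_x * q * v^(k+1)
With constant q=0.023, v=0.943396
Sum = 0.201934
NSP = 366285 * 0.201934
= 73965.4742


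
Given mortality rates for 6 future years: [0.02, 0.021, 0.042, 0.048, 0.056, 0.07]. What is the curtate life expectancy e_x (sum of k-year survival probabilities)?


e_x = sum_{k=1}^{n} k_p_x
k_p_x values:
  1_p_x = 0.98
  2_p_x = 0.95942
  3_p_x = 0.919124
  4_p_x = 0.875006
  5_p_x = 0.826006
  6_p_x = 0.768186
e_x = 5.3277


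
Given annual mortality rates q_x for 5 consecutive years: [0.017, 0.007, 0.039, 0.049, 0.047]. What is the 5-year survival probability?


p_k = 1 - q_k for each year
Survival = product of (1 - q_k)
= 0.983 * 0.993 * 0.961 * 0.951 * 0.953
= 0.8502


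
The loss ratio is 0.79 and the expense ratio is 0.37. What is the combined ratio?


Combined ratio = loss ratio + expense ratio
= 0.79 + 0.37
= 1.16


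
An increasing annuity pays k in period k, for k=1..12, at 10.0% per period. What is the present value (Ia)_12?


(Ia)_n = sum_{k=1}^{n} k * v^k, v = 1/(1+i)
v = 0.909091
Sum computed term by term:
(Ia)_12 = 36.7149


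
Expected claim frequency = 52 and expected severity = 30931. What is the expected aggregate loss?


E[S] = E[N] * E[X]
= 52 * 30931
= 1.6084e+06


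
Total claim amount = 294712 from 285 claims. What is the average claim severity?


severity = total / number
= 294712 / 285
= 1034.0772


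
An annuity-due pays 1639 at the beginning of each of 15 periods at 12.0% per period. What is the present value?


PV_due = PMT * (1-(1+i)^(-n))/i * (1+i)
PV_immediate = 11163.0069
PV_due = 11163.0069 * 1.12
= 12502.5677


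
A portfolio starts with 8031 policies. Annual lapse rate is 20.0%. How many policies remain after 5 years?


remaining = initial * (1 - lapse)^years
= 8031 * (1 - 0.2)^5
= 8031 * 0.32768
= 2631.5981


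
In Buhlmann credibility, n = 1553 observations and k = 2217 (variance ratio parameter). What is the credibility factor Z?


Z = n / (n + k)
= 1553 / (1553 + 2217)
= 1553 / 3770
= 0.4119


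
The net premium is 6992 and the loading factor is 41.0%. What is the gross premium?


Gross = net * (1 + loading)
= 6992 * (1 + 0.41)
= 6992 * 1.41
= 9858.72


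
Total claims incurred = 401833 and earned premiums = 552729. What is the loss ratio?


Loss ratio = claims / premiums
= 401833 / 552729
= 0.727


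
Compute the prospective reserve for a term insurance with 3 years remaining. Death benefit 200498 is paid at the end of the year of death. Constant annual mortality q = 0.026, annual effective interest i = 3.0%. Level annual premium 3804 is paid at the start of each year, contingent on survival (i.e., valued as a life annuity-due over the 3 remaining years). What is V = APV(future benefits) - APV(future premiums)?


v = 1/(1+i) = 0.970874
APV(future benefits) per unit = sum_{k=0}^{2} k_p_x * q * v^(k+1) = 0.071686
APV(future benefits) = 200498 * 0.071686 = 14372.8021
Life annuity-due factor ä_{x:3} = sum_{k=0}^{2} k_p_x * v^k = 2.839849
APV(future premiums) = 3804 * 2.839849 = 10802.7863
V = 14372.8021 - 10802.7863
= 3570.0158


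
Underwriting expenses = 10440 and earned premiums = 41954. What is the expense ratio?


Expense ratio = expenses / premiums
= 10440 / 41954
= 0.2488


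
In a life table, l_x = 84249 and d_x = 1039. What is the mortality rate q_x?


q_x = d_x / l_x
= 1039 / 84249
= 0.0123


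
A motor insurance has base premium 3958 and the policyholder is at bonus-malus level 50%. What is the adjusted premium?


adjusted = base * BM_level / 100
= 3958 * 50 / 100
= 3958 * 0.5
= 1979.0


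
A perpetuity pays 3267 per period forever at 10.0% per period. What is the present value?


PV = PMT / i
= 3267 / 0.1
= 32670.0


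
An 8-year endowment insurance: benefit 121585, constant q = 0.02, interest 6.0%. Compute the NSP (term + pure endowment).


Term component = 14171.3626
Pure endowment = 8_p_x * v^8 * benefit = 0.850763 * 0.627412 * 121585 = 64899.5496
NSP = 79070.9122


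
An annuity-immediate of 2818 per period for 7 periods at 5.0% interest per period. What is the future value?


FV = PMT * ((1+i)^n - 1) / i
= 2818 * ((1.05)^7 - 1) / 0.05
= 2818 * (1.4071 - 1) / 0.05
= 22944.1798


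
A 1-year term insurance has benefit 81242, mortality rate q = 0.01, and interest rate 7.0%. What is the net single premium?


NSP = benefit * q * v
v = 1/(1+i) = 0.934579
NSP = 81242 * 0.01 * 0.934579
= 759.271


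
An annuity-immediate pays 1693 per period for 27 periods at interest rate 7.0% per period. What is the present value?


PV = PMT * (1 - (1+i)^(-n)) / i
= 1693 * (1 - (1+0.07)^(-27)) / 0.07
= 1693 * (1 - 0.16093) / 0.07
= 1693 * 11.986709
= 20293.4984


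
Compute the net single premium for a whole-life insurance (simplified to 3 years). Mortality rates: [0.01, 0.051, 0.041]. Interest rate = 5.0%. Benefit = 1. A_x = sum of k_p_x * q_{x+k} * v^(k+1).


v = 0.952381
Year 0: k_p_x=1.0, q=0.01, term=0.009524
Year 1: k_p_x=0.99, q=0.051, term=0.045796
Year 2: k_p_x=0.93951, q=0.041, term=0.033275
A_x = 0.0886


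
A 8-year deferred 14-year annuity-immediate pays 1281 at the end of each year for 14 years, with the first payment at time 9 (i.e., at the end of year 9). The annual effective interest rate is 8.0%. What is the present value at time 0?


PV at time 8 of the 14-year annuity-immediate:
a_n = 1281 * (1-(1+0.08)^(-14))/0.08 = 10560.8676
Discount back 8 years to time 0:
PV = 10560.8676 * (1+0.08)^(-8)
= 10560.8676 * 0.540269
= 5705.7081


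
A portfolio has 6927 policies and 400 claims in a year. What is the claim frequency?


frequency = claims / policies
= 400 / 6927
= 0.0577


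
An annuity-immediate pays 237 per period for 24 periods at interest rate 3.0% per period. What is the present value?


PV = PMT * (1 - (1+i)^(-n)) / i
= 237 * (1 - (1+0.03)^(-24)) / 0.03
= 237 * (1 - 0.491934) / 0.03
= 237 * 16.935542
= 4013.7235


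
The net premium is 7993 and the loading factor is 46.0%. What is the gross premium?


Gross = net * (1 + loading)
= 7993 * (1 + 0.46)
= 7993 * 1.46
= 11669.78


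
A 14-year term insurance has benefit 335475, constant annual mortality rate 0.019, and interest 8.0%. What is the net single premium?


NSP = benefit * sum_{k=0}^{n-1} k_p_x * q * v^(k+1)
With constant q=0.019, v=0.925926
Sum = 0.141967
NSP = 335475 * 0.141967
= 47626.4803


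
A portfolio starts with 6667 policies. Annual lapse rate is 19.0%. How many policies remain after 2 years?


remaining = initial * (1 - lapse)^years
= 6667 * (1 - 0.19)^2
= 6667 * 0.6561
= 4374.2187


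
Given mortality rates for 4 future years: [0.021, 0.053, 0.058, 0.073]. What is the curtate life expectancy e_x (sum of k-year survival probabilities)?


e_x = sum_{k=1}^{n} k_p_x
k_p_x values:
  1_p_x = 0.979
  2_p_x = 0.927113
  3_p_x = 0.87334
  4_p_x = 0.809587
e_x = 3.589


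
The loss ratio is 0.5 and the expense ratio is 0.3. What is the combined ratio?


Combined ratio = loss ratio + expense ratio
= 0.5 + 0.3
= 0.8


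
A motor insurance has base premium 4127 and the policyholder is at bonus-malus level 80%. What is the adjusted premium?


adjusted = base * BM_level / 100
= 4127 * 80 / 100
= 4127 * 0.8
= 3301.6


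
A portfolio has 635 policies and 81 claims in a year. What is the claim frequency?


frequency = claims / policies
= 81 / 635
= 0.1276


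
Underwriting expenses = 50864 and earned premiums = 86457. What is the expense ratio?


Expense ratio = expenses / premiums
= 50864 / 86457
= 0.5883


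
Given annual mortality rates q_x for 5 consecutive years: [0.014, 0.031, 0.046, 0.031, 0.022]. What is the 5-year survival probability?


p_k = 1 - q_k for each year
Survival = product of (1 - q_k)
= 0.986 * 0.969 * 0.954 * 0.969 * 0.978
= 0.8638


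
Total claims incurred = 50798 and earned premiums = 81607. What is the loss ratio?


Loss ratio = claims / premiums
= 50798 / 81607
= 0.6225


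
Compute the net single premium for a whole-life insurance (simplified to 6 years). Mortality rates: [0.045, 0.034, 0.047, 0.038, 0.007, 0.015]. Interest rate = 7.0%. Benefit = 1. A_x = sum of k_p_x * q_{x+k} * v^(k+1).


v = 0.934579
Year 0: k_p_x=1.0, q=0.045, term=0.042056
Year 1: k_p_x=0.955, q=0.034, term=0.028361
Year 2: k_p_x=0.92253, q=0.047, term=0.035394
Year 3: k_p_x=0.879171, q=0.038, term=0.025487
Year 4: k_p_x=0.845763, q=0.007, term=0.004221
Year 5: k_p_x=0.839842, q=0.015, term=0.008394
A_x = 0.1439


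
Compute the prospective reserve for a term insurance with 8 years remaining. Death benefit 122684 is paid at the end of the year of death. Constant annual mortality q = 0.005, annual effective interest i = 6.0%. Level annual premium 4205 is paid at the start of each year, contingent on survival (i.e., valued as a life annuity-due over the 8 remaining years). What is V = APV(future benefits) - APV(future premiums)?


v = 1/(1+i) = 0.943396
APV(future benefits) per unit = sum_{k=0}^{7} k_p_x * q * v^(k+1) = 0.030558
APV(future benefits) = 122684 * 0.030558 = 3748.9333
Life annuity-due factor ä_{x:8} = sum_{k=0}^{7} k_p_x * v^k = 6.478219
APV(future premiums) = 4205 * 6.478219 = 27240.9123
V = 3748.9333 - 27240.9123
= -23491.979


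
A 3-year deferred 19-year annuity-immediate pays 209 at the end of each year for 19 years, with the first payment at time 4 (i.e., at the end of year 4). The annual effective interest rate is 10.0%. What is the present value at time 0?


PV at time 3 of the 19-year annuity-immediate:
a_n = 209 * (1-(1+0.1)^(-19))/0.1 = 1748.2683
Discount back 3 years to time 0:
PV = 1748.2683 * (1+0.1)^(-3)
= 1748.2683 * 0.751315
= 1313.4998


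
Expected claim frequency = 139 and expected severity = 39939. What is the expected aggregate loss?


E[S] = E[N] * E[X]
= 139 * 39939
= 5.5515e+06


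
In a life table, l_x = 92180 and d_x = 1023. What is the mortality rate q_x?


q_x = d_x / l_x
= 1023 / 92180
= 0.0111


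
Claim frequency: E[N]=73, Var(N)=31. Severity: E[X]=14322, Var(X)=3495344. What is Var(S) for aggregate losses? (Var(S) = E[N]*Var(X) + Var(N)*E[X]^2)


Var(S) = E[N]*Var(X) + Var(N)*E[X]^2
= 73*3495344 + 31*14322^2
= 255160112 + 6358710204
= 6.6139e+09


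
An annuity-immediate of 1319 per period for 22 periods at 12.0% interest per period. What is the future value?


FV = PMT * ((1+i)^n - 1) / i
= 1319 * ((1.12)^22 - 1) / 0.12
= 1319 * (12.10031 - 1) / 0.12
= 122010.908


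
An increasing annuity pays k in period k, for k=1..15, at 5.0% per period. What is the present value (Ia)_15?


(Ia)_n = sum_{k=1}^{n} k * v^k, v = 1/(1+i)
v = 0.952381
Sum computed term by term:
(Ia)_15 = 73.6677


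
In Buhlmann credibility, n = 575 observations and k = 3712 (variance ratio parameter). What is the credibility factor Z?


Z = n / (n + k)
= 575 / (575 + 3712)
= 575 / 4287
= 0.1341


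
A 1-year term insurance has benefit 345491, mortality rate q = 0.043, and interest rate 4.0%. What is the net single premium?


NSP = benefit * q * v
v = 1/(1+i) = 0.961538
NSP = 345491 * 0.043 * 0.961538
= 14284.724


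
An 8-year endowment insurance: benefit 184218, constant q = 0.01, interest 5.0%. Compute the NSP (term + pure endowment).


Term component = 11527.4435
Pure endowment = 8_p_x * v^8 * benefit = 0.922745 * 0.676839 * 184218 = 115053.3391
NSP = 126580.7825


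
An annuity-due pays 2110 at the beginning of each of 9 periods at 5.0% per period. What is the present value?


PV_due = PMT * (1-(1+i)^(-n))/i * (1+i)
PV_immediate = 14997.5037
PV_due = 14997.5037 * 1.05
= 15747.3789


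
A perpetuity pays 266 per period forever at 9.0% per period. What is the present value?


PV = PMT / i
= 266 / 0.09
= 2955.5556


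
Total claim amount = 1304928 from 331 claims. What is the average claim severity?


severity = total / number
= 1304928 / 331
= 3942.3807


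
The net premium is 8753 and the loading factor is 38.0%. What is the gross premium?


Gross = net * (1 + loading)
= 8753 * (1 + 0.38)
= 8753 * 1.38
= 12079.14


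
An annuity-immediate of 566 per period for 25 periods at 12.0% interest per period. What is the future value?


FV = PMT * ((1+i)^n - 1) / i
= 566 * ((1.12)^25 - 1) / 0.12
= 566 * (17.000064 - 1) / 0.12
= 75466.9705


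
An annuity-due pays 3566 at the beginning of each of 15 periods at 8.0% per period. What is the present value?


PV_due = PMT * (1-(1+i)^(-n))/i * (1+i)
PV_immediate = 30523.101
PV_due = 30523.101 * 1.08
= 32964.9491


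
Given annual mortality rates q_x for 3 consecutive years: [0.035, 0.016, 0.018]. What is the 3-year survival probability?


p_k = 1 - q_k for each year
Survival = product of (1 - q_k)
= 0.965 * 0.984 * 0.982
= 0.9325


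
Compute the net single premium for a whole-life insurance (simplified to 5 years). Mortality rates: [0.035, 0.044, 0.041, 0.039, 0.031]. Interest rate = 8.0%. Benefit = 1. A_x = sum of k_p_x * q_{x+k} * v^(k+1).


v = 0.925926
Year 0: k_p_x=1.0, q=0.035, term=0.032407
Year 1: k_p_x=0.965, q=0.044, term=0.036403
Year 2: k_p_x=0.92254, q=0.041, term=0.030026
Year 3: k_p_x=0.884716, q=0.039, term=0.025361
Year 4: k_p_x=0.850212, q=0.031, term=0.017938
A_x = 0.1421


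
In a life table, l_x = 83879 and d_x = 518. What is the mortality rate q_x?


q_x = d_x / l_x
= 518 / 83879
= 0.0062


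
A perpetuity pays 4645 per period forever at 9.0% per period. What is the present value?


PV = PMT / i
= 4645 / 0.09
= 51611.1111


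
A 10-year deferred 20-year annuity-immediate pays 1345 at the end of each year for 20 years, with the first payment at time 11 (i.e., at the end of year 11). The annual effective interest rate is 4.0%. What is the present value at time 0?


PV at time 10 of the 20-year annuity-immediate:
a_n = 1345 * (1-(1+0.04)^(-20))/0.04 = 18278.9889
Discount back 10 years to time 0:
PV = 18278.9889 * (1+0.04)^(-10)
= 18278.9889 * 0.675564
= 12348.63


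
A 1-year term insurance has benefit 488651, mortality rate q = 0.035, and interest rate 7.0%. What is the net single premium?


NSP = benefit * q * v
v = 1/(1+i) = 0.934579
NSP = 488651 * 0.035 * 0.934579
= 15983.9112


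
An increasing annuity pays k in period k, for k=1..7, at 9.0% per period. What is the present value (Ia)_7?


(Ia)_n = sum_{k=1}^{n} k * v^k, v = 1/(1+i)
v = 0.917431
Sum computed term by term:
(Ia)_7 = 18.4075


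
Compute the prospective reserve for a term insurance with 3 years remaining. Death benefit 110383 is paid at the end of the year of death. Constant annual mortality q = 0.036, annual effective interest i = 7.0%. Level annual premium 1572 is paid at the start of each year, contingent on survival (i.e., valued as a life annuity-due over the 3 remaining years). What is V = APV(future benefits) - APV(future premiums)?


v = 1/(1+i) = 0.934579
APV(future benefits) per unit = sum_{k=0}^{2} k_p_x * q * v^(k+1) = 0.091266
APV(future benefits) = 110383 * 0.091266 = 10074.1754
Life annuity-due factor ä_{x:3} = sum_{k=0}^{2} k_p_x * v^k = 2.712618
APV(future premiums) = 1572 * 2.712618 = 4264.235
V = 10074.1754 - 4264.235
= 5809.9404


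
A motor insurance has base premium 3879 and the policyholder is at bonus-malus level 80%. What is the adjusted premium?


adjusted = base * BM_level / 100
= 3879 * 80 / 100
= 3879 * 0.8
= 3103.2


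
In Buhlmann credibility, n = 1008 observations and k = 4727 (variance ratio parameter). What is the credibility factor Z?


Z = n / (n + k)
= 1008 / (1008 + 4727)
= 1008 / 5735
= 0.1758


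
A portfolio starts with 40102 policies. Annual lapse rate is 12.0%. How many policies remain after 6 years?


remaining = initial * (1 - lapse)^years
= 40102 * (1 - 0.12)^6
= 40102 * 0.464404
= 18623.5327


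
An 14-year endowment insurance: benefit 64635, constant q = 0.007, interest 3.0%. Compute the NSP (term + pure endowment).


Term component = 4901.1385
Pure endowment = 14_p_x * v^14 * benefit = 0.906337 * 0.661118 * 64635 = 38728.9824
NSP = 43630.1209


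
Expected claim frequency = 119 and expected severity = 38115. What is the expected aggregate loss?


E[S] = E[N] * E[X]
= 119 * 38115
= 4.5357e+06


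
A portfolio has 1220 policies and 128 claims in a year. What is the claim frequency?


frequency = claims / policies
= 128 / 1220
= 0.1049


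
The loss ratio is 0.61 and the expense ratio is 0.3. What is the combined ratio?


Combined ratio = loss ratio + expense ratio
= 0.61 + 0.3
= 0.91


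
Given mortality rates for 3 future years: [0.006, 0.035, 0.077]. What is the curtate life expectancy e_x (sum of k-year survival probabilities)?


e_x = sum_{k=1}^{n} k_p_x
k_p_x values:
  1_p_x = 0.994
  2_p_x = 0.95921
  3_p_x = 0.885351
e_x = 2.8386


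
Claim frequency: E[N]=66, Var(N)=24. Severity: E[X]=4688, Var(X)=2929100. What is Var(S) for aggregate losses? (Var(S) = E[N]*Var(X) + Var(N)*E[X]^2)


Var(S) = E[N]*Var(X) + Var(N)*E[X]^2
= 66*2929100 + 24*4688^2
= 193320600 + 527456256
= 7.2078e+08


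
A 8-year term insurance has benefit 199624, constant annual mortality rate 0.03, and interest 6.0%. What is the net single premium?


NSP = benefit * sum_{k=0}^{n-1} k_p_x * q * v^(k+1)
With constant q=0.03, v=0.943396
Sum = 0.169423
NSP = 199624 * 0.169423
= 33820.9449


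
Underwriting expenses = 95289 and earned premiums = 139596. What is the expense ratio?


Expense ratio = expenses / premiums
= 95289 / 139596
= 0.6826


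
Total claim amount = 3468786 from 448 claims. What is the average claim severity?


severity = total / number
= 3468786 / 448
= 7742.8259


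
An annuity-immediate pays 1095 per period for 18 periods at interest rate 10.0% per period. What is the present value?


PV = PMT * (1 - (1+i)^(-n)) / i
= 1095 * (1 - (1+0.1)^(-18)) / 0.1
= 1095 * (1 - 0.179859) / 0.1
= 1095 * 8.201412
= 8980.5463


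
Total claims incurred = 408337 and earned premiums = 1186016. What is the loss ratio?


Loss ratio = claims / premiums
= 408337 / 1186016
= 0.3443


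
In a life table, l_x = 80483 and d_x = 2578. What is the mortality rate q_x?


q_x = d_x / l_x
= 2578 / 80483
= 0.032


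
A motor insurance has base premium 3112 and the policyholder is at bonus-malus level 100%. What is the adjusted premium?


adjusted = base * BM_level / 100
= 3112 * 100 / 100
= 3112 * 1.0
= 3112.0


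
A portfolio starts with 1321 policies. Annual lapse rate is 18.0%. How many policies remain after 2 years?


remaining = initial * (1 - lapse)^years
= 1321 * (1 - 0.18)^2
= 1321 * 0.6724
= 888.2404


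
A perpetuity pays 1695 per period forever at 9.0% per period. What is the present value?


PV = PMT / i
= 1695 / 0.09
= 18833.3333


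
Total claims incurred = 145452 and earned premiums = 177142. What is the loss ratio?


Loss ratio = claims / premiums
= 145452 / 177142
= 0.8211


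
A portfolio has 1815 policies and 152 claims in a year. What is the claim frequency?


frequency = claims / policies
= 152 / 1815
= 0.0837


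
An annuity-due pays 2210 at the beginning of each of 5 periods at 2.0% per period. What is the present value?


PV_due = PMT * (1-(1+i)^(-n))/i * (1+i)
PV_immediate = 10416.7455
PV_due = 10416.7455 * 1.02
= 10625.0804


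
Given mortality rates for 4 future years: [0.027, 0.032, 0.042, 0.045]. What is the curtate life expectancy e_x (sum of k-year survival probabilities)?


e_x = sum_{k=1}^{n} k_p_x
k_p_x values:
  1_p_x = 0.973
  2_p_x = 0.941864
  3_p_x = 0.902306
  4_p_x = 0.861702
e_x = 3.6789


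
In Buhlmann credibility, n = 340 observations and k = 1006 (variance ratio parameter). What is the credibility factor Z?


Z = n / (n + k)
= 340 / (340 + 1006)
= 340 / 1346
= 0.2526


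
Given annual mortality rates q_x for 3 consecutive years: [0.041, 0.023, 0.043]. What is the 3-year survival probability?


p_k = 1 - q_k for each year
Survival = product of (1 - q_k)
= 0.959 * 0.977 * 0.957
= 0.8967


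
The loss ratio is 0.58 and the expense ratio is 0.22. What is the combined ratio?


Combined ratio = loss ratio + expense ratio
= 0.58 + 0.22
= 0.8


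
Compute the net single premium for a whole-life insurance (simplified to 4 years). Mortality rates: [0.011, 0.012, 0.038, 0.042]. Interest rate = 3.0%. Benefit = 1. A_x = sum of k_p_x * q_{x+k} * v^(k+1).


v = 0.970874
Year 0: k_p_x=1.0, q=0.011, term=0.01068
Year 1: k_p_x=0.989, q=0.012, term=0.011187
Year 2: k_p_x=0.977132, q=0.038, term=0.03398
Year 3: k_p_x=0.940001, q=0.042, term=0.035078
A_x = 0.0909


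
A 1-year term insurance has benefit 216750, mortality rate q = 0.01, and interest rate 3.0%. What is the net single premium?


NSP = benefit * q * v
v = 1/(1+i) = 0.970874
NSP = 216750 * 0.01 * 0.970874
= 2104.3689


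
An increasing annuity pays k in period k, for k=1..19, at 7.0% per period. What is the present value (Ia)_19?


(Ia)_n = sum_{k=1}^{n} k * v^k, v = 1/(1+i)
v = 0.934579
Sum computed term by term:
(Ia)_19 = 82.9347


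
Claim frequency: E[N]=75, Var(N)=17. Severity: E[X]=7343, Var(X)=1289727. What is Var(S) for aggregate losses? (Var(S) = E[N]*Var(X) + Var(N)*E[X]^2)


Var(S) = E[N]*Var(X) + Var(N)*E[X]^2
= 75*1289727 + 17*7343^2
= 96729525 + 916634033
= 1.0134e+09


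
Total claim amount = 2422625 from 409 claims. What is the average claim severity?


severity = total / number
= 2422625 / 409
= 5923.2885


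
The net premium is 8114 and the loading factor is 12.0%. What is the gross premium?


Gross = net * (1 + loading)
= 8114 * (1 + 0.12)
= 8114 * 1.12
= 9087.68


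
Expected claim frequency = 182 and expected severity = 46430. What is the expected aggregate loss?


E[S] = E[N] * E[X]
= 182 * 46430
= 8.4503e+06


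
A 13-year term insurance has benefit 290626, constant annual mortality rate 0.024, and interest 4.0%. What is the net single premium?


NSP = benefit * sum_{k=0}^{n-1} k_p_x * q * v^(k+1)
With constant q=0.024, v=0.961538
Sum = 0.210773
NSP = 290626 * 0.210773
= 61256.012


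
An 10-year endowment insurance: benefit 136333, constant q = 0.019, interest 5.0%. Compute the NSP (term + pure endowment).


Term component = 18516.9383
Pure endowment = 10_p_x * v^10 * benefit = 0.825449 * 0.613913 * 136333 = 69087.2768
NSP = 87604.2151


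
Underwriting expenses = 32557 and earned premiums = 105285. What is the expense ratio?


Expense ratio = expenses / premiums
= 32557 / 105285
= 0.3092


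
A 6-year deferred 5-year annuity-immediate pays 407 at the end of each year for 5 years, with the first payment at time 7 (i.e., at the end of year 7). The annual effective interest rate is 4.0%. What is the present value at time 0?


PV at time 6 of the 5-year annuity-immediate:
a_n = 407 * (1-(1+0.04)^(-5))/0.04 = 1811.8917
Discount back 6 years to time 0:
PV = 1811.8917 * (1+0.04)^(-6)
= 1811.8917 * 0.790315
= 1431.9643


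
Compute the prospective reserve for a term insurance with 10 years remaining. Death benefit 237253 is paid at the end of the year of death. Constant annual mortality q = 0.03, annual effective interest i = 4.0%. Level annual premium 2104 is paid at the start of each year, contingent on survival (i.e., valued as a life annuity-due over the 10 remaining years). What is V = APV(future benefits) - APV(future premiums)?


v = 1/(1+i) = 0.961538
APV(future benefits) per unit = sum_{k=0}^{9} k_p_x * q * v^(k+1) = 0.215067
APV(future benefits) = 237253 * 0.215067 = 51025.2587
Life annuity-due factor ä_{x:10} = sum_{k=0}^{9} k_p_x * v^k = 7.455651
APV(future premiums) = 2104 * 7.455651 = 15686.6903
V = 51025.2587 - 15686.6903
= 35338.5684


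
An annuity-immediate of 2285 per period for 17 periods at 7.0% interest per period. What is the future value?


FV = PMT * ((1+i)^n - 1) / i
= 2285 * ((1.07)^17 - 1) / 0.07
= 2285 * (3.158815 - 1) / 0.07
= 70469.8965


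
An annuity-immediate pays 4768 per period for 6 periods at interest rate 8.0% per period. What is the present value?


PV = PMT * (1 - (1+i)^(-n)) / i
= 4768 * (1 - (1+0.08)^(-6)) / 0.08
= 4768 * (1 - 0.63017) / 0.08
= 4768 * 4.62288
= 22041.8902


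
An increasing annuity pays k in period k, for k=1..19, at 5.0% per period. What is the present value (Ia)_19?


(Ia)_n = sum_{k=1}^{n} k * v^k, v = 1/(1+i)
v = 0.952381
Sum computed term by term:
(Ia)_19 = 103.4128


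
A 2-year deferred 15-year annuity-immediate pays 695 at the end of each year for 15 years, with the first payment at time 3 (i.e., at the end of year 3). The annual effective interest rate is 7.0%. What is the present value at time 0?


PV at time 2 of the 15-year annuity-immediate:
a_n = 695 * (1-(1+0.07)^(-15))/0.07 = 6330.0002
Discount back 2 years to time 0:
PV = 6330.0002 * (1+0.07)^(-2)
= 6330.0002 * 0.873439
= 5528.8674


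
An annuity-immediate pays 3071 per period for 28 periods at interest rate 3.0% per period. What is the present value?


PV = PMT * (1 - (1+i)^(-n)) / i
= 3071 * (1 - (1+0.03)^(-28)) / 0.03
= 3071 * (1 - 0.437077) / 0.03
= 3071 * 18.764108
= 57624.5764


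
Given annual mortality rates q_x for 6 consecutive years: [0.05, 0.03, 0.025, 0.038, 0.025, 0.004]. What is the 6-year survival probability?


p_k = 1 - q_k for each year
Survival = product of (1 - q_k)
= 0.95 * 0.97 * 0.975 * 0.962 * 0.975 * 0.996
= 0.8393


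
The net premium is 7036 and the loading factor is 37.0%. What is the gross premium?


Gross = net * (1 + loading)
= 7036 * (1 + 0.37)
= 7036 * 1.37
= 9639.32


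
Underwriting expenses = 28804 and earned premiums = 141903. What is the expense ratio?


Expense ratio = expenses / premiums
= 28804 / 141903
= 0.203


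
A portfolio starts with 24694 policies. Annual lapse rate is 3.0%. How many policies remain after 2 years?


remaining = initial * (1 - lapse)^years
= 24694 * (1 - 0.03)^2
= 24694 * 0.9409
= 23234.5846


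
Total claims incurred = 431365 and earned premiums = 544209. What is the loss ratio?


Loss ratio = claims / premiums
= 431365 / 544209
= 0.7926


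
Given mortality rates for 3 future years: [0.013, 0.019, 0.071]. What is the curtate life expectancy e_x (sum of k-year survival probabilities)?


e_x = sum_{k=1}^{n} k_p_x
k_p_x values:
  1_p_x = 0.987
  2_p_x = 0.968247
  3_p_x = 0.899501
e_x = 2.8547


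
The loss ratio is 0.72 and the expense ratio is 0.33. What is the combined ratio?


Combined ratio = loss ratio + expense ratio
= 0.72 + 0.33
= 1.05


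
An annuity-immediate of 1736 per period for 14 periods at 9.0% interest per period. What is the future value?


FV = PMT * ((1+i)^n - 1) / i
= 1736 * ((1.09)^14 - 1) / 0.09
= 1736 * (3.341727 - 1) / 0.09
= 45169.3124


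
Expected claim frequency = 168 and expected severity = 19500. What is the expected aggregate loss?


E[S] = E[N] * E[X]
= 168 * 19500
= 3.2760e+06


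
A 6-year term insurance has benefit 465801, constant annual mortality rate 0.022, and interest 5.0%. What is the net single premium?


NSP = benefit * sum_{k=0}^{n-1} k_p_x * q * v^(k+1)
With constant q=0.022, v=0.952381
Sum = 0.106035
NSP = 465801 * 0.106035
= 49391.2362


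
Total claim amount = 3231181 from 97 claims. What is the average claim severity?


severity = total / number
= 3231181 / 97
= 33311.1443


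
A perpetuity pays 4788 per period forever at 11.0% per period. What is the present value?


PV = PMT / i
= 4788 / 0.11
= 43527.2727


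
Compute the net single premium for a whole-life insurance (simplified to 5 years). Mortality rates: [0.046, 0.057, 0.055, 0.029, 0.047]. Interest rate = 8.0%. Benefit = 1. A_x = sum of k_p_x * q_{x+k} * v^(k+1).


v = 0.925926
Year 0: k_p_x=1.0, q=0.046, term=0.042593
Year 1: k_p_x=0.954, q=0.057, term=0.04662
Year 2: k_p_x=0.899622, q=0.055, term=0.039278
Year 3: k_p_x=0.850143, q=0.029, term=0.018122
Year 4: k_p_x=0.825489, q=0.047, term=0.026405
A_x = 0.173


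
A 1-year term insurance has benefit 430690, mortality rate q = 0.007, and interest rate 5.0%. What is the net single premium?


NSP = benefit * q * v
v = 1/(1+i) = 0.952381
NSP = 430690 * 0.007 * 0.952381
= 2871.2667


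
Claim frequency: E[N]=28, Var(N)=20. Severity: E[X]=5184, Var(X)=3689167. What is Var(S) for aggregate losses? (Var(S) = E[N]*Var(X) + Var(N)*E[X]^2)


Var(S) = E[N]*Var(X) + Var(N)*E[X]^2
= 28*3689167 + 20*5184^2
= 103296676 + 537477120
= 6.4077e+08


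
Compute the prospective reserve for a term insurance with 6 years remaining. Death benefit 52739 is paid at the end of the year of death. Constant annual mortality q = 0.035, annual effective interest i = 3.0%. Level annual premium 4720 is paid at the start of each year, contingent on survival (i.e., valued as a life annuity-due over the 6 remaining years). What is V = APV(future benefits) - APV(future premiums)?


v = 1/(1+i) = 0.970874
APV(future benefits) per unit = sum_{k=0}^{5} k_p_x * q * v^(k+1) = 0.174299
APV(future benefits) = 52739 * 0.174299 = 9192.3571
Life annuity-due factor ä_{x:6} = sum_{k=0}^{5} k_p_x * v^k = 5.129372
APV(future premiums) = 4720 * 5.129372 = 24210.6347
V = 9192.3571 - 24210.6347
= -15018.2776


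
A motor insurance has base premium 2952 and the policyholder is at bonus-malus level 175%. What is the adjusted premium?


adjusted = base * BM_level / 100
= 2952 * 175 / 100
= 2952 * 1.75
= 5166.0


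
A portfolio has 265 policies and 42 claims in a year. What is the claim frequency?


frequency = claims / policies
= 42 / 265
= 0.1585


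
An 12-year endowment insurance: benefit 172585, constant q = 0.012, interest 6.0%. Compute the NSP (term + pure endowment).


Term component = 16397.1556
Pure endowment = 12_p_x * v^12 * benefit = 0.865134 * 0.496969 * 172585 = 74202.0662
NSP = 90599.2219


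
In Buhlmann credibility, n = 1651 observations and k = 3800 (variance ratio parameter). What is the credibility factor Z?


Z = n / (n + k)
= 1651 / (1651 + 3800)
= 1651 / 5451
= 0.3029


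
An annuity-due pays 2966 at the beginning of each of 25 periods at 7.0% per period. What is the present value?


PV_due = PMT * (1-(1+i)^(-n))/i * (1+i)
PV_immediate = 34564.5277
PV_due = 34564.5277 * 1.07
= 36984.0446
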